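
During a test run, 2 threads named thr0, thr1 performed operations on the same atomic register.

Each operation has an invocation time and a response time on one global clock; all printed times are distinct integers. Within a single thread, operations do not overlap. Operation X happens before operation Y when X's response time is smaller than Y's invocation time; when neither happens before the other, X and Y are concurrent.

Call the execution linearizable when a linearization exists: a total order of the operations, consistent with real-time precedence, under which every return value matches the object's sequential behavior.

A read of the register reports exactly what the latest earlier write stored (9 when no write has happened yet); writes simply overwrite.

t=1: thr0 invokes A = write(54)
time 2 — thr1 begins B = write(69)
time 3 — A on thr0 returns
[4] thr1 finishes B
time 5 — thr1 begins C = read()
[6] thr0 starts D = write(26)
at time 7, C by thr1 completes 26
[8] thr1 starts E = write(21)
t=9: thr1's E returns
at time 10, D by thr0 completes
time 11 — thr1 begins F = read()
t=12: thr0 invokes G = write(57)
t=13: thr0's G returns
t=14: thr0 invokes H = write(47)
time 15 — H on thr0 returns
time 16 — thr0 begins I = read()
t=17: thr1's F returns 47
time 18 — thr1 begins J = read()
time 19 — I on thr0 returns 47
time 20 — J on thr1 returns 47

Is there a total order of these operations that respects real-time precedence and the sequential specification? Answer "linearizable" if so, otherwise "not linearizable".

linearizable

witness order: A, B, D, C, E, G, H, F, I, J
step 1: A write(54) — value 54
step 2: B write(69) — value 69
step 3: D write(26) — value 26
step 4: C read() → 26 — value 26
step 5: E write(21) — value 21
step 6: G write(57) — value 57
step 7: H write(47) — value 47
step 8: F read() → 47 — value 47
step 9: I read() → 47 — value 47
step 10: J read() → 47 — value 47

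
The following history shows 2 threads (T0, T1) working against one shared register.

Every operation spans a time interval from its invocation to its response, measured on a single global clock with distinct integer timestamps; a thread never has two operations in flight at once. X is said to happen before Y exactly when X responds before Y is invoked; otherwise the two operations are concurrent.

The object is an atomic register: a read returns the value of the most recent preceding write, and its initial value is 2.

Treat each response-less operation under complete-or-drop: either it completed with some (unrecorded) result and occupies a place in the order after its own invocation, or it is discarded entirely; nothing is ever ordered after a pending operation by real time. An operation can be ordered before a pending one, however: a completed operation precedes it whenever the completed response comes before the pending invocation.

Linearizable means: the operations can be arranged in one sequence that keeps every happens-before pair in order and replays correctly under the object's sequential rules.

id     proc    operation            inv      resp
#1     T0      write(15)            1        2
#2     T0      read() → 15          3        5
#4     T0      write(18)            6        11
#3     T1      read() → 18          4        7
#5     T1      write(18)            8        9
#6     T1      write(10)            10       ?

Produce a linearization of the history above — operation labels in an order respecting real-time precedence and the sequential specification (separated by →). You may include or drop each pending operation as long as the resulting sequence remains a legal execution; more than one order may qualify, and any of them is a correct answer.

#1 → #2 → #4 → #3 → #5

1. #1 write(15), leaving value 15
2. #2 read() → 15, leaving value 15
3. #4 write(18), leaving value 18
4. #3 read() → 18, leaving value 18
5. #5 write(18), leaving value 18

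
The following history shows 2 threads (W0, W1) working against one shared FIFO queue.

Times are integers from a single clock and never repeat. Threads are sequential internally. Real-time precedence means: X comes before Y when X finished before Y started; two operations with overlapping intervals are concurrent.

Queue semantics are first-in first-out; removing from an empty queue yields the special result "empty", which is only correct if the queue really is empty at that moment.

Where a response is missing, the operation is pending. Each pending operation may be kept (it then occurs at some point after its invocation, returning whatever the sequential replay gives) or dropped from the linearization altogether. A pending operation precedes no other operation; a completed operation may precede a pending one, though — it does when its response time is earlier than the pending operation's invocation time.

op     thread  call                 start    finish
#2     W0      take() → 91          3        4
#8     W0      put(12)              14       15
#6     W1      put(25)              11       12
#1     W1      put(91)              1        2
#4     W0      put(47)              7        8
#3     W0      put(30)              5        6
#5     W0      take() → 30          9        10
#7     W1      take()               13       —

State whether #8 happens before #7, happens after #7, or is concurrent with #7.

concurrent

#8 spans [14,15], #7 spans [13,…)
the intervals overlap in both directions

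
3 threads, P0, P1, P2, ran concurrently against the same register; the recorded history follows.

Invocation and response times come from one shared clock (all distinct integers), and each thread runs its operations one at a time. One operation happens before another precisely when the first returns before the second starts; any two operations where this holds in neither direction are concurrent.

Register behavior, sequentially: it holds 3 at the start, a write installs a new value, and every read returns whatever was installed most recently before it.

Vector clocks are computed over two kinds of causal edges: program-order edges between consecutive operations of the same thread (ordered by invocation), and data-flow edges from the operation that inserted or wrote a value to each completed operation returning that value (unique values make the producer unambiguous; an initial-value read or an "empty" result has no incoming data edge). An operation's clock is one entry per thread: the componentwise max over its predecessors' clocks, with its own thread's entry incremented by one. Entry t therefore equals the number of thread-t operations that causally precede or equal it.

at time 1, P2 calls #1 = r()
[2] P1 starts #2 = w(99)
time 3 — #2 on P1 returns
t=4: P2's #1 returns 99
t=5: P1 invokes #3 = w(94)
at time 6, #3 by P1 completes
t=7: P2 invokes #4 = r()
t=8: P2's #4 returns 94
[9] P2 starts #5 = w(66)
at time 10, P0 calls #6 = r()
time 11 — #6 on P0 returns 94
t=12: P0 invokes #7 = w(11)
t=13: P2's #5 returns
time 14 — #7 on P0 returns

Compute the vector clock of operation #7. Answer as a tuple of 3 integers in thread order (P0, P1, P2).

(2, 2, 0)

root op #2, invoked 2: fresh clock plus P1's own tick → (0, 1, 0)
merge at #1 (invoked 1): VC(#2)=(0, 1, 0), own-thread bump on P2 → (0, 1, 1)
merge at #3 (invoked 5): VC(#2)=(0, 1, 0), own-thread bump on P1 → (0, 2, 0)
merge at #6 (invoked 10): VC(#3)=(0, 2, 0), own-thread bump on P0 → (1, 2, 0)
merge at #4 (invoked 7): VC(#1)=(0, 1, 1), VC(#3)=(0, 2, 0), own-thread bump on P2 → (0, 2, 2)
merge at #7 (invoked 12): VC(#6)=(1, 2, 0), own-thread bump on P0 → (2, 2, 0)
merge at #5 (invoked 9): VC(#4)=(0, 2, 2), own-thread bump on P2 → (0, 2, 3)
target: VC(#7) = (2, 2, 0)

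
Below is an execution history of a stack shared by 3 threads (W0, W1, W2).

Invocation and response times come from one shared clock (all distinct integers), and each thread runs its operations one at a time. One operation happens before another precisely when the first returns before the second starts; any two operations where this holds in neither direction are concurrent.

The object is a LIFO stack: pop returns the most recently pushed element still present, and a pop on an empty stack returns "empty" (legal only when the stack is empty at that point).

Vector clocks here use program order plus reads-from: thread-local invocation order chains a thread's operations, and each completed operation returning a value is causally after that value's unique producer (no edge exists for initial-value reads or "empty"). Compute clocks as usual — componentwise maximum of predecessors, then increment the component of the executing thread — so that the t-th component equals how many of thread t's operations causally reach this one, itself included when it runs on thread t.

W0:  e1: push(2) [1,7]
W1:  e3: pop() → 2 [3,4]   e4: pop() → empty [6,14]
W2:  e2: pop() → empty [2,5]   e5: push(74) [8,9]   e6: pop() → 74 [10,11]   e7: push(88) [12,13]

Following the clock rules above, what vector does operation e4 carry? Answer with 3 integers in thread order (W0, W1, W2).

(1, 2, 0)

no predecessors for e2 (invoked 2): W2 increments from zero → (0, 0, 1)
no predecessors for e1 (invoked 1): W0 increments from zero → (1, 0, 0)
e5 (invocation 8): componentwise max over VC(e2)=(0, 0, 1), +1 at W2, giving (0, 0, 2)
e3 (invocation 3): componentwise max over VC(e1)=(1, 0, 0), +1 at W1, giving (1, 1, 0)
e6 (invocation 10): componentwise max over VC(e5)=(0, 0, 2), +1 at W2, giving (0, 0, 3)
e4 (invocation 6): componentwise max over VC(e3)=(1, 1, 0), +1 at W1, giving (1, 2, 0)
e7 (invocation 12): componentwise max over VC(e6)=(0, 0, 3), +1 at W2, giving (0, 0, 4)
target: VC(e4) = (1, 2, 0)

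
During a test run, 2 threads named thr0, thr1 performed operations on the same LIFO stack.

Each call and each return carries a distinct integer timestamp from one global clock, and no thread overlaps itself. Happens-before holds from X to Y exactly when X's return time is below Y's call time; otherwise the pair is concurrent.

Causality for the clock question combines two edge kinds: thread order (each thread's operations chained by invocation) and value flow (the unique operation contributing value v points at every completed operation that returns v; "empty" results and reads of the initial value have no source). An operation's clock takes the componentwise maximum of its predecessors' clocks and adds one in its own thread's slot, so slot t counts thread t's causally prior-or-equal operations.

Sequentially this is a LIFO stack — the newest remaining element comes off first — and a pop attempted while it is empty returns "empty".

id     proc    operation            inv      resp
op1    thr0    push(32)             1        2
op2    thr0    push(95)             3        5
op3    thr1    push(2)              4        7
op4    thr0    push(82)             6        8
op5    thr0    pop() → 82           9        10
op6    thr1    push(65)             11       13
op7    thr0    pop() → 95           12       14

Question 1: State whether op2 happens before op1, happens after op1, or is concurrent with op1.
op2 spans [3,5], op1 spans [1,2]
resp(op1)=2 < inv(op2)=3

after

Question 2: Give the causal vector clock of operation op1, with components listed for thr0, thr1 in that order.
op3, invoked 4, has no incoming edges; only thr1's bump applies → (0, 1)
op1, invoked 1, has no incoming edges; only thr0's bump applies → (1, 0)
VC(op6, invoked at 11): max of VC(op3)=(0, 1), then +1 on thread thr1 → (0, 2)
VC(op2, invoked at 3): max of VC(op1)=(1, 0), then +1 on thread thr0 → (2, 0)
VC(op4, invoked at 6): max of VC(op2)=(2, 0), then +1 on thread thr0 → (3, 0)
VC(op5, invoked at 9): max of VC(op4)=(3, 0), then +1 on thread thr0 → (4, 0)
VC(op7, invoked at 12): max of VC(op2)=(2, 0), VC(op5)=(4, 0), then +1 on thread thr0 → (5, 0)
target: VC(op1) = (1, 0)

(1, 0)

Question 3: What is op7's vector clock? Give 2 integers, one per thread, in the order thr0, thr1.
op3 (invocation 4): nothing precedes it; thr1's component alone gives (0, 1)
op1 (invocation 1): nothing precedes it; thr0's component alone gives (1, 0)
from VC(op3)=(0, 1), op6 (invoked 11) maxes components and bumps thr1 → (0, 2)
from VC(op1)=(1, 0), op2 (invoked 3) maxes components and bumps thr0 → (2, 0)
from VC(op2)=(2, 0), op4 (invoked 6) maxes components and bumps thr0 → (3, 0)
from VC(op4)=(3, 0), op5 (invoked 9) maxes components and bumps thr0 → (4, 0)
from VC(op2)=(2, 0), VC(op5)=(4, 0), op7 (invoked 12) maxes components and bumps thr0 → (5, 0)
target: VC(op7) = (5, 0)

(5, 0)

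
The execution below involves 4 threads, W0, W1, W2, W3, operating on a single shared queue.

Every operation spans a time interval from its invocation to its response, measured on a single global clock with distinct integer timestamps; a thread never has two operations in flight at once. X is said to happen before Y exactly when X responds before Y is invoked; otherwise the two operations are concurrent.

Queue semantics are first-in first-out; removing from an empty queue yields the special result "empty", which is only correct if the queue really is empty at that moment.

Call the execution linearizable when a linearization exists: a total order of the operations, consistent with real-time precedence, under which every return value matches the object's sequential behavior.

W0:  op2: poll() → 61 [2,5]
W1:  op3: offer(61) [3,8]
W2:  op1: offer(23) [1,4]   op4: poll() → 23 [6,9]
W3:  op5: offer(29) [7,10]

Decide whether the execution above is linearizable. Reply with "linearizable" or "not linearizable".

linearizable

witness order: op3, op1, op2, op4, op5
1. op3 offer(61), leaving queue <61>
2. op1 offer(23), leaving queue <61,23>
3. op2 poll() → 61, leaving queue <23>
4. op4 poll() → 23, leaving queue <>
5. op5 offer(29), leaving queue <29>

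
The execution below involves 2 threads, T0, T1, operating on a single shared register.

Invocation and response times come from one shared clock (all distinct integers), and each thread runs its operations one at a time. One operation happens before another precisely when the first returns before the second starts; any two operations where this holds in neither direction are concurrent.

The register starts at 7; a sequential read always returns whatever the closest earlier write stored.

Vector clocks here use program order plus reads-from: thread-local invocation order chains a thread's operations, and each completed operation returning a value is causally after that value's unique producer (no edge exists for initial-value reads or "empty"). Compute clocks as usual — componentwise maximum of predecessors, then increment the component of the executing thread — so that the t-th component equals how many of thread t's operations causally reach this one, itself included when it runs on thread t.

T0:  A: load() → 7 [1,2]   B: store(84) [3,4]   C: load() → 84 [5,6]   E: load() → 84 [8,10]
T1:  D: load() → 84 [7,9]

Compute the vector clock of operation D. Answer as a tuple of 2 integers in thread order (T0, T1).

VC(A, invoked at 1): no causal predecessors; +1 on T0 → (1, 0)
invoked at 3, B merges VC(A)=(1, 0) and bumps T0's slot → (2, 0)
invoked at 7, D merges VC(B)=(2, 0) and bumps T1's slot → (2, 1)
invoked at 5, C merges VC(B)=(2, 0) and bumps T0's slot → (3, 0)
invoked at 8, E merges VC(B)=(2, 0), VC(C)=(3, 0) and bumps T0's slot → (4, 0)
target: VC(D) = (2, 1)

(2, 1)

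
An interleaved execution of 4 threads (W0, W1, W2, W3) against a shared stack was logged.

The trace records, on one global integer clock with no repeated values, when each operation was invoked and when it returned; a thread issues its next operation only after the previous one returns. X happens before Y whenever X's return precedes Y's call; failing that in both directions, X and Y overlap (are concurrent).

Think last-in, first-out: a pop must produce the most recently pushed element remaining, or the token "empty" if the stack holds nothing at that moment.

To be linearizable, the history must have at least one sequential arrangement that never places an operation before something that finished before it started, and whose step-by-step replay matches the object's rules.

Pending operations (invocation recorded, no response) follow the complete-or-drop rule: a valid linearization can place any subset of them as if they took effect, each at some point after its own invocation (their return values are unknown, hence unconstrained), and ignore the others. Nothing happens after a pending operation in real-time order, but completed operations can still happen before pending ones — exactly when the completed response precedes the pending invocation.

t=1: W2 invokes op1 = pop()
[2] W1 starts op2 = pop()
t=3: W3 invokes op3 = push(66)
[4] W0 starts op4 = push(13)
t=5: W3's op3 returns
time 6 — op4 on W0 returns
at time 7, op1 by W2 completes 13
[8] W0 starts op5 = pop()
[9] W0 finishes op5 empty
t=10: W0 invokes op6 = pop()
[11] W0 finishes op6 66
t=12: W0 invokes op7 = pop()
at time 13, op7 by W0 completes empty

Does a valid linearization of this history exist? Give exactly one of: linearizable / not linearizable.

not linearizable

prefix check: 1..10 passes, 1..11 fails once op6's time-11 response joins
no legal order exists: 6 real-time-consistent candidates over 5 completed stack operations, all rejected
completion choices over the 1 pending operation (op2) were checked; none helps
take op1, op3, op4, op5, op6 (pending dropped): step 1 already fails, because op1 pop() → 13 cannot occur there
take op1, op4, op3, op5, op6 (pending dropped): step 1 already fails, because op1 pop() → 13 cannot occur there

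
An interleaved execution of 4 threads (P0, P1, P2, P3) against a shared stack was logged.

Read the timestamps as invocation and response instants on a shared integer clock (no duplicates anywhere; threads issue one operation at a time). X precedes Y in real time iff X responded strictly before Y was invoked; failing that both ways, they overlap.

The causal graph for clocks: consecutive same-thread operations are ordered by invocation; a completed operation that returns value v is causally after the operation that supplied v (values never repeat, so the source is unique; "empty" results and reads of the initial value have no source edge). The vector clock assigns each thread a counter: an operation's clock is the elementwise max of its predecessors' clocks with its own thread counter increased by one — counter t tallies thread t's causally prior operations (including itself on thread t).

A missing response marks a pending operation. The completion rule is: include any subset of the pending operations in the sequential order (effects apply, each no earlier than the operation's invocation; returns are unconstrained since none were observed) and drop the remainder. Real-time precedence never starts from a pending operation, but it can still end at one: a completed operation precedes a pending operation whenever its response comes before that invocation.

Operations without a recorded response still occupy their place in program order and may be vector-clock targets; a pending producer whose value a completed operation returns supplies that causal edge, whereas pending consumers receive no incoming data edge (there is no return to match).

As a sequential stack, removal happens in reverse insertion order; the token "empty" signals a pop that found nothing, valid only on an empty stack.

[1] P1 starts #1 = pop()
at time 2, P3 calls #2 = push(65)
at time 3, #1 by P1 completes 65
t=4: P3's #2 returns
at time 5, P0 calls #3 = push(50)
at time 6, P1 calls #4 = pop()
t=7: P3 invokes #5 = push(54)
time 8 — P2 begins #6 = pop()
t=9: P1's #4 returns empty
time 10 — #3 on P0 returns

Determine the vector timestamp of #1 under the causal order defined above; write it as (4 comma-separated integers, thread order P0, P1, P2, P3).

#2 (invocation 2): nothing precedes it; P3's component alone gives (0, 0, 0, 1)
#6 (invocation 8): nothing precedes it; P2's component alone gives (0, 0, 1, 0)
#3 (invocation 5): nothing precedes it; P0's component alone gives (1, 0, 0, 0)
merge at #5 (invoked 7): VC(#2)=(0, 0, 0, 1), own-thread bump on P3 → (0, 0, 0, 2)
merge at #1 (invoked 1): VC(#2)=(0, 0, 0, 1), own-thread bump on P1 → (0, 1, 0, 1)
merge at #4 (invoked 6): VC(#1)=(0, 1, 0, 1), own-thread bump on P1 → (0, 2, 0, 1)
target: VC(#1) = (0, 1, 0, 1)

(0, 1, 0, 1)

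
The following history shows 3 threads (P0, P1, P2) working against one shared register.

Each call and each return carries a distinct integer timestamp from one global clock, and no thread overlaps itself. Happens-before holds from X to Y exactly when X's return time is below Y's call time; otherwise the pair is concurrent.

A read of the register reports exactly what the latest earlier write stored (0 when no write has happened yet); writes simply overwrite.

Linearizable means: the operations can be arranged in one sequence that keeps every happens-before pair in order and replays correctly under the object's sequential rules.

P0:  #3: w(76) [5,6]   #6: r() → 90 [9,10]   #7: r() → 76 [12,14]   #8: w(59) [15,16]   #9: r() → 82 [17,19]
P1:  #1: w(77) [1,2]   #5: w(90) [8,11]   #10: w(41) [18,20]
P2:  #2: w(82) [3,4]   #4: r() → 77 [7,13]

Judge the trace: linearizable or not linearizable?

cut after 12 events: linearizable; cut after 13 events (#4 responds, time 13): not linearizable
real-time-consistent orders of the 6 completed operations: 6 — all fail the register replay
every completion of the 1 pending operation (#7) was checked; none linearizes
one such order, #1, #2, #3, #4, #5, #6 (pending dropped), breaks at step 4 where #4 r() → 77 is illegal
one such order, #1, #2, #3, #4, #6, #5 (pending dropped), breaks at step 4 where #4 r() → 77 is illegal

not linearizable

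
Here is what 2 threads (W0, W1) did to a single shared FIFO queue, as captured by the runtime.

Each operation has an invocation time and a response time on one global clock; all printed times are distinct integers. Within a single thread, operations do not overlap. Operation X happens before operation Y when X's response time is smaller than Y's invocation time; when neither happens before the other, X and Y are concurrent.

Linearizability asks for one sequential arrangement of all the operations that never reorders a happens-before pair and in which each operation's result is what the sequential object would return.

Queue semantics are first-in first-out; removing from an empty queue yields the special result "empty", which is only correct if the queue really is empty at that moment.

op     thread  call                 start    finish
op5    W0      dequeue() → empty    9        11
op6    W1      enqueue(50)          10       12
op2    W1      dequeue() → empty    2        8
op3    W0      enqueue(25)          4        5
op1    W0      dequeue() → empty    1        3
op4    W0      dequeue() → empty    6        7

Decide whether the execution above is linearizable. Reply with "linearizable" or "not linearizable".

not linearizable

through event 7 a valid linearization exists; event 8 (op2 responding at time 8) ends that
all 4 real-time-respecting orders fail — 4 completed FIFO queue operations, no legal replay
sample order op1, op2, op3, op4 stalls at step 4 — op4 dequeue() → empty has no legal effect
sample order op1, op3, op2, op4 stalls at step 3 — op2 dequeue() → empty has no legal effect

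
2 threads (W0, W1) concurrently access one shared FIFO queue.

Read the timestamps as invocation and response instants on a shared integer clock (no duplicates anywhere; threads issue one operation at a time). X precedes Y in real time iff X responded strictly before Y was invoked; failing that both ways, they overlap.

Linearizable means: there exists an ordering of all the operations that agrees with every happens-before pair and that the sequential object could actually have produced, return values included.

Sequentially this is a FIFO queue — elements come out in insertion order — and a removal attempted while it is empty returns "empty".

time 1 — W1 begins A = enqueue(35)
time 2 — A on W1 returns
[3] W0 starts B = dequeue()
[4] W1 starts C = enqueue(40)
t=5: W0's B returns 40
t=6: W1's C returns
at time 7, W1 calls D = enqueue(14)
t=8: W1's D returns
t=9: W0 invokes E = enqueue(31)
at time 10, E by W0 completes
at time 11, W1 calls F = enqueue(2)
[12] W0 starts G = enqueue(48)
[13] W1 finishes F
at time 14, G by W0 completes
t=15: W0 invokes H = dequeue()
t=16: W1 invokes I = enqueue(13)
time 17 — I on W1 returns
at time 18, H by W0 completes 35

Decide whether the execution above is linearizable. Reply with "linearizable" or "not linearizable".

already the first 5 events (up to B's response at time 5) admit no linearization; the first 4 still do
the sole real-time-consistent order of 2 completed operations fails the FIFO queue replay
no escape via the 1 pending operation (C): every completion choice fails
one such order, A, B (pending dropped), breaks at step 2 where B dequeue() → 40 is illegal

not linearizable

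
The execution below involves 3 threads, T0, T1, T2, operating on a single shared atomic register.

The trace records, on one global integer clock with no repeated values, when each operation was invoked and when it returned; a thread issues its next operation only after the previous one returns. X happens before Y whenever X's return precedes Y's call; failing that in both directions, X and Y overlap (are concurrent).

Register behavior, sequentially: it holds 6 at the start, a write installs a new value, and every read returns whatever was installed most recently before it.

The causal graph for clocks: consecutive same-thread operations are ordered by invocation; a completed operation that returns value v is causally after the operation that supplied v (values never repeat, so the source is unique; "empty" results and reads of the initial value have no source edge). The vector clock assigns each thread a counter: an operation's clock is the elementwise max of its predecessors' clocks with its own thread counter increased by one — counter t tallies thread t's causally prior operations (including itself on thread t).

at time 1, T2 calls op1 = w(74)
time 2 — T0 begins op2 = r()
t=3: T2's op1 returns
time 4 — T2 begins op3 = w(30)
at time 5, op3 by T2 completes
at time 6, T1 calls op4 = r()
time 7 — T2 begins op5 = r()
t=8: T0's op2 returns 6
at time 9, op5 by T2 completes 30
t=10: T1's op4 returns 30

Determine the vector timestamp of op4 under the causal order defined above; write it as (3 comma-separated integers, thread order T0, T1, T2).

(0, 1, 2)

op1 (invocation 1): nothing precedes it; T2's component alone gives (0, 0, 1)
op2 (invocation 2): nothing precedes it; T0's component alone gives (1, 0, 0)
from VC(op1)=(0, 0, 1), op3 (invoked 4) maxes components and bumps T2 → (0, 0, 2)
from VC(op3)=(0, 0, 2), op5 (invoked 7) maxes components and bumps T2 → (0, 0, 3)
from VC(op3)=(0, 0, 2), op4 (invoked 6) maxes components and bumps T1 → (0, 1, 2)
target: VC(op4) = (0, 1, 2)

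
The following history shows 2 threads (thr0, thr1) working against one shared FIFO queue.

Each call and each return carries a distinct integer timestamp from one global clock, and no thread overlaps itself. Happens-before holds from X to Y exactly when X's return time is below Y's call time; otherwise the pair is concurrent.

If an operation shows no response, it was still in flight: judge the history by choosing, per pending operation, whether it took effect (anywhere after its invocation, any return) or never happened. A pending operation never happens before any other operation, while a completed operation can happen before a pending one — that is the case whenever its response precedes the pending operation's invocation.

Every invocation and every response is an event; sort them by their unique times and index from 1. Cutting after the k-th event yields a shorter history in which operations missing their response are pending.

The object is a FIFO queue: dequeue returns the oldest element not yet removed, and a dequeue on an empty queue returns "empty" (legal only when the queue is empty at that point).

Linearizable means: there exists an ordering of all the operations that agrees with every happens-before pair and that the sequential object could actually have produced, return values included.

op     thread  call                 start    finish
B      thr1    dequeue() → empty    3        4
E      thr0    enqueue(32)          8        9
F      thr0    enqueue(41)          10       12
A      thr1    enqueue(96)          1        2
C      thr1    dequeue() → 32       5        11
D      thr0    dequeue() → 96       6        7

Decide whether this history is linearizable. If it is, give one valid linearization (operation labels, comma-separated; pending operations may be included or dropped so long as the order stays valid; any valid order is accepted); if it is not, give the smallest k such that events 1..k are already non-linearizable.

prefix check: 1..3 passes, 1..4 fails once B's time-4 response joins
exactly one order of the 2 completed ops respects real time; the FIFO queue replay fails
take A, B: step 2 already fails, because B dequeue() → empty cannot occur there

not linearizable — minimal violating prefix: 4 events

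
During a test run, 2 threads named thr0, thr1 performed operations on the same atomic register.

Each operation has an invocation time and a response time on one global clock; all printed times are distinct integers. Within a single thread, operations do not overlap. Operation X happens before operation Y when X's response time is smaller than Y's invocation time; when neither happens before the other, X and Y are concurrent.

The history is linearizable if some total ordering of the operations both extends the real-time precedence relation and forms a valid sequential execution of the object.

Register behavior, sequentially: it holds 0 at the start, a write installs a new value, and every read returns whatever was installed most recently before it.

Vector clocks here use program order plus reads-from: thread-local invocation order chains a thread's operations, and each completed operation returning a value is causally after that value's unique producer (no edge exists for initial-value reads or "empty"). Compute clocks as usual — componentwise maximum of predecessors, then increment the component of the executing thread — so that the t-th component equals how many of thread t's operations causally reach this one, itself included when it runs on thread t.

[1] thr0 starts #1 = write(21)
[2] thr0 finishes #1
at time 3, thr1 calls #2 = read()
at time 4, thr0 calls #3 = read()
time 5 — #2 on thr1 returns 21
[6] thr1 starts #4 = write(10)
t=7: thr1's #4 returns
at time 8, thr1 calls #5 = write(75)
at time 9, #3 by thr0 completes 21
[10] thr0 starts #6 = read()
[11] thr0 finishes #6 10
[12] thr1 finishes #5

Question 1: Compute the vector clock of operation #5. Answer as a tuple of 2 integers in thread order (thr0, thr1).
#1 (invocation 1): nothing precedes it; thr0's component alone gives (1, 0)
merge at #2 (invoked 3): VC(#1)=(1, 0), own-thread bump on thr1 → (1, 1)
merge at #3 (invoked 4): VC(#1)=(1, 0), own-thread bump on thr0 → (2, 0)
merge at #4 (invoked 6): VC(#2)=(1, 1), own-thread bump on thr1 → (1, 2)
merge at #5 (invoked 8): VC(#4)=(1, 2), own-thread bump on thr1 → (1, 3)
merge at #6 (invoked 10): VC(#3)=(2, 0), VC(#4)=(1, 2), own-thread bump on thr0 → (3, 2)
target: VC(#5) = (1, 3)

(1, 3)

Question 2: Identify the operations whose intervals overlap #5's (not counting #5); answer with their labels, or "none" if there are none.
overlap test against #5 [8,12]: concurrent iff the interval meets 8..12
#1 [1,2]: before
#2 [3,5]: before
#3 [4,9]: concurrent
#4 [6,7]: before
#6 [10,11]: concurrent

#3, #6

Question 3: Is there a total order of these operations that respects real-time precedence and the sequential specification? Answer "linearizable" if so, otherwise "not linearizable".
one valid linearization: #1, #2, #3, #4, #6, #5
after step 1 (#1 write(21)): value 21
after step 2 (#2 read() → 21): value 21
after step 3 (#3 read() → 21): value 21
after step 4 (#4 write(10)): value 10
after step 5 (#6 read() → 10): value 10
after step 6 (#5 write(75)): value 75

linearizable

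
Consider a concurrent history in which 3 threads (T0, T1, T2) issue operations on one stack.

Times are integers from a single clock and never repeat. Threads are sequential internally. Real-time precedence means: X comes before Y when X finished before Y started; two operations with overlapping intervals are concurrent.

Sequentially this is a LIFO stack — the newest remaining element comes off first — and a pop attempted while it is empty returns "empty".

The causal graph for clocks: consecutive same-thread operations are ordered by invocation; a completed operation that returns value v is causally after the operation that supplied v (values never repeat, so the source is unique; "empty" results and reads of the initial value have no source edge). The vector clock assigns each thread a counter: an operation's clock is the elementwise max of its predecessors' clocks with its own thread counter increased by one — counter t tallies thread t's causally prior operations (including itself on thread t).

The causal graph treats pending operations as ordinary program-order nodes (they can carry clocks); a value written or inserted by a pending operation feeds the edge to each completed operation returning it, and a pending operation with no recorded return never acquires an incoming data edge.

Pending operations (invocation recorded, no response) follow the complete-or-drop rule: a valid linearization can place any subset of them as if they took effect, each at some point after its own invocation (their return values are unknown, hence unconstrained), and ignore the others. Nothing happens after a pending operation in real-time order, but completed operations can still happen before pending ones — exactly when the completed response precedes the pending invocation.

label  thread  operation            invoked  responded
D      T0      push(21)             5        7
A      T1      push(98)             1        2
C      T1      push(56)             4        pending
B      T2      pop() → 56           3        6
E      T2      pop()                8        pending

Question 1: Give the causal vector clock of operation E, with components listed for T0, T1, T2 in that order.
Answer: (0, 2, 2)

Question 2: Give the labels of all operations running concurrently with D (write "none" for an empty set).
Answer: B, C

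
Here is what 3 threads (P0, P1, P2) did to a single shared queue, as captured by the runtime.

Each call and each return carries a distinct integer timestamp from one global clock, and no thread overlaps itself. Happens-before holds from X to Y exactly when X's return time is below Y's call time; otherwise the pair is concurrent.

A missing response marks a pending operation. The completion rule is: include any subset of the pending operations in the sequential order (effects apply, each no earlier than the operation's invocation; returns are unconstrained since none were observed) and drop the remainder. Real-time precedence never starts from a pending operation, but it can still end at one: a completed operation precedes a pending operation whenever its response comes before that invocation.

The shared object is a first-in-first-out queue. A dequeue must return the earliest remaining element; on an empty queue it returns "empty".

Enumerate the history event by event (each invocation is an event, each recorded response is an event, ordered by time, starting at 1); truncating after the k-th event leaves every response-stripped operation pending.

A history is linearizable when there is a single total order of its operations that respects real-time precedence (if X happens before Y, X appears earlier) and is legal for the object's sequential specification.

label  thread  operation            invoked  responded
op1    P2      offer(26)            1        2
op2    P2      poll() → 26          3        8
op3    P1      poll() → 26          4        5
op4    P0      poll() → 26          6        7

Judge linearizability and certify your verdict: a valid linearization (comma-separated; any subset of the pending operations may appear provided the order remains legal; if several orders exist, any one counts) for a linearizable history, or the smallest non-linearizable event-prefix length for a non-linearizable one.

the violation lands at event 7, op4's response at time 7: events 1..6 linearize, events 1..7 do not
one real-time candidate order over the 3 completed operations — the queue replay rejects it
including or dropping the 1 pending operation (op2) in any combination fails
take op1, op3, op4 (pending dropped): step 3 already fails, because op4 poll() → 26 cannot occur there

not linearizable — minimal violating prefix: 7 events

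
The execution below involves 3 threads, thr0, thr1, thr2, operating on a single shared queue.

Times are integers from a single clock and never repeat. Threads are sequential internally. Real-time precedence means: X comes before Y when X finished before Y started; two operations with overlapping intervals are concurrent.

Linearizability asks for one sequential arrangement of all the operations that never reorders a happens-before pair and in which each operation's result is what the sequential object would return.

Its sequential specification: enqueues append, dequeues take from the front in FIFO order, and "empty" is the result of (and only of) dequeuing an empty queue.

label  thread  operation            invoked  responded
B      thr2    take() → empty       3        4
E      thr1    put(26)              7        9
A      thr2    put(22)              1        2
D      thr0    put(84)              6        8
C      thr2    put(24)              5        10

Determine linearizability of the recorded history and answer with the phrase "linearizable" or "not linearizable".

not linearizable

cut after 3 events: linearizable; cut after 4 events (B responds, time 4): not linearizable
the sole real-time-consistent order of 2 completed operations fails the queue replay
sample order A, B stalls at step 2 — B take() → empty has no legal effect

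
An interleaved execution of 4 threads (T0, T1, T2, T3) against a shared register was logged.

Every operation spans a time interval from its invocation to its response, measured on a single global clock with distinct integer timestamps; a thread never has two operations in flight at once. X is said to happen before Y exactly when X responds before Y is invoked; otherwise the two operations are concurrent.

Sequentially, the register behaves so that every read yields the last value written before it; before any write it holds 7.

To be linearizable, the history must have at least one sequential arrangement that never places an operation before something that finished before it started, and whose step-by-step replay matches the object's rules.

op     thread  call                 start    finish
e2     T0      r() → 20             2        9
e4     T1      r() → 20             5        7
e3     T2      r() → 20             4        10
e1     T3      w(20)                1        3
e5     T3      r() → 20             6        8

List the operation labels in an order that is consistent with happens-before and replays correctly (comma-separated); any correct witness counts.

e1, e2, e3, e4, e5

step 1: e1 w(20) — value 20
step 2: e2 r() → 20 — value 20
step 3: e3 r() → 20 — value 20
step 4: e4 r() → 20 — value 20
step 5: e5 r() → 20 — value 20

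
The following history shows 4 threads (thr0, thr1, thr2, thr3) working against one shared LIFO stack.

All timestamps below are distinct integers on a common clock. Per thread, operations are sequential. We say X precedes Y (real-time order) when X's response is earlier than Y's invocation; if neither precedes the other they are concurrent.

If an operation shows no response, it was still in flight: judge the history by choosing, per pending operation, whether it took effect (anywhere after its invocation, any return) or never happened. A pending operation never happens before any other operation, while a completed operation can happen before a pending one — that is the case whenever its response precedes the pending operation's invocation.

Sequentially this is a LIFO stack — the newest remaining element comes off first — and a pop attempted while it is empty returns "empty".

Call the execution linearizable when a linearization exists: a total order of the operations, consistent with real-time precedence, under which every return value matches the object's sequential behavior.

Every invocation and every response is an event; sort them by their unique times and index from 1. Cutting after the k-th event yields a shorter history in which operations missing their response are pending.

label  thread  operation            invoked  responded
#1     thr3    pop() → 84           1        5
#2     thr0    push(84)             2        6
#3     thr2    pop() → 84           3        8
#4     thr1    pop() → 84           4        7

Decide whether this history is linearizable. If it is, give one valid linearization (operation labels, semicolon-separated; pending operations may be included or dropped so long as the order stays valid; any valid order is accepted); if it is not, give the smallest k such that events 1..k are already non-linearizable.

not linearizable — minimal violating prefix: 7 events

prefix check: 1..6 passes, 1..7 fails once #4's time-7 response joins
every one of the 6 real-time-consistent orders over 3 completed LIFO stack ops fails the sequential spec
no escape via the 1 pending operation (#3): every completion choice fails
take #1, #2, #4 (pending dropped): step 1 already fails, because #1 pop() → 84 cannot occur there
take #1, #4, #2 (pending dropped): step 1 already fails, because #1 pop() → 84 cannot occur there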